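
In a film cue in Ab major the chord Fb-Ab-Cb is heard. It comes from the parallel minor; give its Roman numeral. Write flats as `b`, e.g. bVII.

Fb is the lowered form of scale degree 6 in Ab major (the diatonic degree 6 is F). The diatonic chord on degree 6 would be Fm (vi), but Fb–Ab–Cb is the major chord from Ab minor. As a borrowed chord it is labeled bVI.

bVI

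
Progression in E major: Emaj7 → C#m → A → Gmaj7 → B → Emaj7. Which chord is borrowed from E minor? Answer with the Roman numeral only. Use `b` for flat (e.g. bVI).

In E major the diatonic chords are E, F#m, G#m, A, B, C#m, D#dim. Of the given chords, Emaj7, C#m, A and B are diatonic. Gmaj7 (G–B–D–F#) is not: scale degree 3 in E major carries G#m (iii). In E minor the chord on that degree is Gmaj7, so here it functions as bIIImaj7, borrowed from the parallel minor.

bIIImaj7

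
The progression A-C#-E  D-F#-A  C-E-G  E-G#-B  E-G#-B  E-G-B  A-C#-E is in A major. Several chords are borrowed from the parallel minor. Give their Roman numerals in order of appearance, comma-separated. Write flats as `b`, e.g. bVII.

bIII, v

A major has the diatonic set A, Bm, C#m, D, E, F#m, G#dim. A–C#–E = A, D–F#–A = D and E–G#–B = E are all diatonic. C–E–G doesn't fit — on degree 3 A major would have C#m (iii). C is the degree-3 chord of A minor, so it is the borrowed bIII. E–G–B is not: scale degree 5 in A major carries E (V). In A minor the chord on that degree is Em, so here it functions as v, borrowed from the parallel minor.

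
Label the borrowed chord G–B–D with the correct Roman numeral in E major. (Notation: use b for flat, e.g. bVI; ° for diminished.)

In E major scale degree 3 is G#; G is its lowered form, from E minor. Diatonically E major has G#m (iii) on that degree; G–B–D is instead the major chord native to E minor, so it takes the label bIII.

bIII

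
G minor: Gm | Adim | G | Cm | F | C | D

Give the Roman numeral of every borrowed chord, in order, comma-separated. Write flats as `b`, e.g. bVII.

G minor has the diatonic set Gm, Adim, Bb, Cm, D, Eb, F (with V from harmonic minor). Gm, Adim, Cm, F and D are all diatonic. G (G–B–D) is not: scale degree 1 in G minor carries Gm (i). In G major the chord on that degree is G, so here it functions as I, borrowed from the parallel major. C (C–E–G) doesn't fit — on degree 4 G minor would have Cm (iv). C is the degree-4 chord of G major, so it is the borrowed IV.

I, IV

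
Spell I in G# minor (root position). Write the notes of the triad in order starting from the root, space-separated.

The root, G#, is scale degree 1 — the same note in G# minor and G# major; only the chord quality changes. Stacking thirds in G# major on G# gives G#–B#–D#.

G# B# D#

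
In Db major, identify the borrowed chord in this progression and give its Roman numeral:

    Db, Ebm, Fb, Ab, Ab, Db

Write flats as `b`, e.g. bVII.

Db major has the diatonic set Db, Ebm, Fm, Gb, Ab, Bbm, Cdim. Of the given chords, Db, Ebm and Ab are diatonic. Fb (Fb–Ab–Cb) doesn't fit — on degree 3 Db major would have Fm (iii). Fb is the degree-3 chord of Db minor, so it is the borrowed bIII.

bIII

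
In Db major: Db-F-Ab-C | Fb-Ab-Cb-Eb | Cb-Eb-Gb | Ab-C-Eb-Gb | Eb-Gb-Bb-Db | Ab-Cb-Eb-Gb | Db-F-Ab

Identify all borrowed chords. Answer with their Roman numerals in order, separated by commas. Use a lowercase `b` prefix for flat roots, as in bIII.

bIIImaj7, bVII, v7

Db major has the diatonic set Db, Ebm, Fm, Gb, Ab, Bbm, Cdim. Db–F–Ab–C = Dbmaj7, Ab–C–Eb–Gb = Ab7, Eb–Gb–Bb–Db = Ebm7 and Db–F–Ab = Db all belong to that set. Fb–Ab–Cb–Eb doesn't fit — on degree 3 Db major would have Fm (iii). Fbmaj7 is the degree-3 chord of Db minor, so it is the borrowed bIIImaj7. Cb–Eb–Gb doesn't fit — on degree 7 Db major would have Cdim (vii°). Cb is the degree-7 chord of Db minor, so it is the borrowed bVII. Ab–Cb–Eb–Gb is not: scale degree 5 in Db major carries Ab (V). In Db minor the chord on that degree is Abm7, so here it functions as v7, borrowed from the parallel minor.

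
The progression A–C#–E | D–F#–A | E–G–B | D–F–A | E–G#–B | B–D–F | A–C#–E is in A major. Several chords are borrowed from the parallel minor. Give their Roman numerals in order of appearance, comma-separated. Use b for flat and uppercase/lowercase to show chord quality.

v, iv, ii°

The diatonic triads in A major are A, Bm, C#m, D, E, F#m, G#dim. A–C#–E = A, D–F#–A = D and E–G#–B = E are all diatonic. But E–G–B is foreign: the diatonic V on degree 5 is E, whereas Em comes from A minor. It is labeled v. But D–F–A is foreign: the diatonic IV on degree 4 is D, whereas Dm comes from A minor. It is labeled iv. B–D–F is not: scale degree 2 in A major carries Bm (ii). In A minor the chord on that degree is Bdim, so here it functions as ii°, borrowed from the parallel minor.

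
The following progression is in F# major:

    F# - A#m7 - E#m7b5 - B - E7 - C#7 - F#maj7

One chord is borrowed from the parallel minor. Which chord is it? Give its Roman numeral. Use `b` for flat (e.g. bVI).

bVII7

The diatonic triads in F# major are F#, G#m, A#m, B, C#, D#m, E#dim. F#, A#m7, E#m7b5, B, C#7 and F#maj7 are all diatonic. But E7 (E–G#–B–D) is foreign: the diatonic vii° on degree 7 is E#dim, whereas E7 comes from F# minor. It is labeled bVII7.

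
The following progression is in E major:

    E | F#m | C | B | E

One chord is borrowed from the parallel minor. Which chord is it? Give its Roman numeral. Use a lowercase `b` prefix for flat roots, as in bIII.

E major has the diatonic set E, F#m, G#m, A, B, C#m, D#dim. Of the given chords, E, F#m and B are diatonic. C (C–E–G) doesn't fit — on degree 6 E major would have C#m (vi). C is the degree-6 chord of E minor, so it is the borrowed bVI.

bVI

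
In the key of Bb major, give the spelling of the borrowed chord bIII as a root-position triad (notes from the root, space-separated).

Scale degree 3 in Bb major is D. bIII uses the lowered form, Db, taken from Bb minor. In Bb minor the chord on Db is Db–F–Ab.

Db F Ab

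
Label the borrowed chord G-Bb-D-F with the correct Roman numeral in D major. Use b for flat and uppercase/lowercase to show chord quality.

iv7

G is scale degree 4 in D major. G–Bb–D–F is a minor-seventh chord — the form found in D minor, not the diatonic IV (G). Borrowed into D major it is written iv7.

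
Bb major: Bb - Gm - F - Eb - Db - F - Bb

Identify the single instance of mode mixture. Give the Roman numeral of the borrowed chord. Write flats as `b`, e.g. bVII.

bIII

The diatonic triads in Bb major are Bb, Cm, Dm, Eb, F, Gm, Adim. Bb, Gm, F and Eb all belong to that set. Db (Db–F–Ab) doesn't fit — on degree 3 Bb major would have Dm (iii). Db is the degree-3 chord of Bb minor, so it is the borrowed bIII.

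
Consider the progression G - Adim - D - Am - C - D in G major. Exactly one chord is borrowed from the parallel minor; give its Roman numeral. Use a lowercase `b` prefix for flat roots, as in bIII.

G major has the diatonic set G, Am, Bm, C, D, Em, F#dim. G, D, Am and C are all diatonic. Adim (A–C–Eb) doesn't fit — on degree 2 G major would have Am (ii). Adim is the degree-2 chord of G minor, so it is the borrowed ii°.

ii°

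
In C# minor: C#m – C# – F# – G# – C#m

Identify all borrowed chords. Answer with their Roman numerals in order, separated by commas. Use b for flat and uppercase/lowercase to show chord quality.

The diatonic triads in C# minor (with V from harmonic minor) are C#m, D#dim, E, F#m, G#, A, B. Of the given chords, C#m and G# are diatonic. C# (C#–E#–G#) doesn't fit — on degree 1 C# minor would have C#m (i). C# is the degree-1 chord of C# major, so it is the borrowed I. F# (F#–A#–C#) is not: scale degree 4 in C# minor carries F#m (iv). In C# major the chord on that degree is F#, so here it functions as IV, borrowed from the parallel major.

I, IV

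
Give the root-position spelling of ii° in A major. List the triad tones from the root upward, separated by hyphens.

ii° is built on scale degree 2, which is B in both A major and its parallel. Building the diminished chord from the parallel minor on B: B–D–F.

B-D-F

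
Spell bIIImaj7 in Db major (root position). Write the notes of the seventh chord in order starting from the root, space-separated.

The root of bIIImaj7 is the lowered 3rd degree: F becomes Fb. In Db minor the chord on Fb is Fb–Ab–Cb–Eb.

Fb Ab Cb Eb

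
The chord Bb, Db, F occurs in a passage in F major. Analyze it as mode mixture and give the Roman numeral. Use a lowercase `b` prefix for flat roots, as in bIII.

iv

Bb is scale degree 4 in F major. Bb–Db–F is a minor chord — the form found in F minor, not the diatonic IV (Bb). Borrowed into F major it is written iv.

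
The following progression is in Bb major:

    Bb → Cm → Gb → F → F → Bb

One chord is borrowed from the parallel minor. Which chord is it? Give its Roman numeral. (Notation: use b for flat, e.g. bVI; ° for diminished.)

Bb major has the diatonic set Bb, Cm, Dm, Eb, F, Gm, Adim. Bb, Cm and F all belong to that set. Gb (Gb–Bb–Db) is not: scale degree 6 in Bb major carries Gm (vi). In Bb minor the chord on that degree is Gb, so here it functions as bVI, borrowed from the parallel minor.

bVI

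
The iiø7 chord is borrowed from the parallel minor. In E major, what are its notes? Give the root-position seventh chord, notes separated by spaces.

iiø7 is built on scale degree 2, which is F# in both E major and its parallel. In E minor the chord on F# is F#–A–C–E.

F# A C E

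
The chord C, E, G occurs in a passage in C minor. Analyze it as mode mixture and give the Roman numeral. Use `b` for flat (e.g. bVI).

I

The root C is the diatonic 1st degree of C minor; the borrowing shows in the chord quality. C–E–G is a major chord — the form found in C major, not the diatonic i (Cm). Borrowed into C minor it is written I.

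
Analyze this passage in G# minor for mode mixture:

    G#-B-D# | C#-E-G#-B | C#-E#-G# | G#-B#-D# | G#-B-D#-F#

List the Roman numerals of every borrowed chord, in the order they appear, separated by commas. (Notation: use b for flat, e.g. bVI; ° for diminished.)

In G# minor (with V from harmonic minor) the diatonic chords are G#m, A#dim, B, C#m, D#, E, F#. G#–B–D# = G#m, C#–E–G#–B = C#m7 and G#–B–D#–F# = G#m7 are all diatonic. C#–E#–G# doesn't fit — on degree 4 G# minor would have C#m (iv). C# is the degree-4 chord of G# major, so it is the borrowed IV. But G#–B#–D# is foreign: the diatonic i on degree 1 is G#m, whereas G# comes from G# major. It is labeled I.

IV, I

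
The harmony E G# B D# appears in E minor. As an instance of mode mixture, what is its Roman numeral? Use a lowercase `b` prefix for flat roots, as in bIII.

E is scale degree 1 in E minor. Diatonically E minor has Em (i) on that degree; E–G#–B–D# is instead the major-seventh chord native to E major, so it takes the label Imaj7.

Imaj7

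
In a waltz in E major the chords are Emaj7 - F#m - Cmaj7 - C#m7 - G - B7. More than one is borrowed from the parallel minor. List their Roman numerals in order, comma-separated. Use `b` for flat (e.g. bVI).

In E major the diatonic chords are E, F#m, G#m, A, B, C#m, D#dim. Emaj7, F#m, C#m7 and B7 all belong to that set. Cmaj7 (C–E–G–B) doesn't fit — on degree 6 E major would have C#m (vi). Cmaj7 is the degree-6 chord of E minor, so it is the borrowed bVImaj7. But G (G–B–D) is foreign: the diatonic iii on degree 3 is G#m, whereas G comes from E minor. It is labeled bIII.

bVImaj7, bIII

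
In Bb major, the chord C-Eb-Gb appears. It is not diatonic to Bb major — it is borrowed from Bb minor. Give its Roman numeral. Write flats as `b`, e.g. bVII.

The root C is the diatonic 2nd degree of Bb major; the borrowing shows in the chord quality. C–Eb–Gb is a diminished chord — the form found in Bb minor, not the diatonic ii (Cm). Borrowed into Bb major it is written ii°.

ii°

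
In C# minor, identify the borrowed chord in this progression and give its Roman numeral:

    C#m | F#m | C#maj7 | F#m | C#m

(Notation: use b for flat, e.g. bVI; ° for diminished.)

Imaj7

The diatonic triads in C# minor (with V from harmonic minor) are C#m, D#dim, E, F#m, G#, A, B. C#m and F#m are both diatonic. C#maj7 (C#–E#–G#–B#) is not: scale degree 1 in C# minor carries C#m (i). In C# major the chord on that degree is C#maj7, so here it functions as Imaj7, borrowed from the parallel major.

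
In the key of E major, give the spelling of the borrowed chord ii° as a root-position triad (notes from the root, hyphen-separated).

F#-A-C

The root, F#, is scale degree 2 — the same note in E major and E minor; only the chord quality changes. Building the diminished chord from the parallel minor on F#: F#–A–C.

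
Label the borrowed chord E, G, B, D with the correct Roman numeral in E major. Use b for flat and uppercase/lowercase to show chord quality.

E is scale degree 1 in E major. E–G–B–D is a minor-seventh chord — the form found in E minor, not the diatonic I (E). Borrowed into E major it is written i7.

i7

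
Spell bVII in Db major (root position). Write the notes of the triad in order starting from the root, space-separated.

Cb Eb Gb

The root of bVII is the lowered 7th degree: C becomes Cb. Building the major chord from the parallel minor on Cb: Cb–Eb–Gb.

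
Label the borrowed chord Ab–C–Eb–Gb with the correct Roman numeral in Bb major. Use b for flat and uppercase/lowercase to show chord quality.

In Bb major scale degree 7 is A; Ab is its lowered form, from Bb minor. The diatonic chord on degree 7 would be Adim (vii°), but Ab–C–Eb–Gb is the dominant-seventh chord from Bb minor. As a borrowed chord it is labeled bVII7.

bVII7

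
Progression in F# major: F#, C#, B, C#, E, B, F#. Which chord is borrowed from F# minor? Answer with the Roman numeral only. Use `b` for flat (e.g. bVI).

bVII

The diatonic triads in F# major are F#, G#m, A#m, B, C#, D#m, E#dim. F#, C# and B all belong to that set. But E (E–G#–B) is foreign: the diatonic vii° on degree 7 is E#dim, whereas E comes from F# minor. It is labeled bVII.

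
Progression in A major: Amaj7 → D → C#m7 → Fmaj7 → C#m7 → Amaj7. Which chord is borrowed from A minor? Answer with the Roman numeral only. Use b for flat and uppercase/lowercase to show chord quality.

In A major the diatonic chords are A, Bm, C#m, D, E, F#m, G#dim. Amaj7, D and C#m7 are all diatonic. Fmaj7 (F–A–C–E) doesn't fit — on degree 6 A major would have F#m (vi). Fmaj7 is the degree-6 chord of A minor, so it is the borrowed bVImaj7.

bVImaj7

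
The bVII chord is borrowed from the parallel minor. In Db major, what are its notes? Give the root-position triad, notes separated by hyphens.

Cb-Eb-Gb

Scale degree 7 in Db major is C. bVII uses the lowered form, Cb, taken from Db minor. Stacking thirds in Db minor on Cb gives Cb–Eb–Gb.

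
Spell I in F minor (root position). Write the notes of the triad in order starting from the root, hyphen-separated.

F-A-C

The root, F, is scale degree 1 — the same note in F minor and F major; only the chord quality changes. Stacking thirds in F major on F gives F–A–C.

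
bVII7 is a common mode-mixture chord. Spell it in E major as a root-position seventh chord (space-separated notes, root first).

Scale degree 7 in E major is D#. bVII7 uses the lowered form, D, taken from E minor. Building the dominant-seventh chord from the parallel minor on D: D–F#–A–C.

D F# A C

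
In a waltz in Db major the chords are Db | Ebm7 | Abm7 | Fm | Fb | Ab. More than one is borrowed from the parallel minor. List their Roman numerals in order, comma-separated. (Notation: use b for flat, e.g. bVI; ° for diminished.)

The diatonic triads in Db major are Db, Ebm, Fm, Gb, Ab, Bbm, Cdim. Of the given chords, Db, Ebm7, Fm and Ab are diatonic. But Abm7 (Ab–Cb–Eb–Gb) is foreign: the diatonic V on degree 5 is Ab, whereas Abm7 comes from Db minor. It is labeled v7. Fb (Fb–Ab–Cb) doesn't fit — on degree 3 Db major would have Fm (iii). Fb is the degree-3 chord of Db minor, so it is the borrowed bIII.

v7, bIII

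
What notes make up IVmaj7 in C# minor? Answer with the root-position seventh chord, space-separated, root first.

The root, F#, is scale degree 4 — the same note in C# minor and C# major; only the chord quality changes. Stacking thirds in C# major on F# gives F#–A#–C#–E#.

F# A# C# E#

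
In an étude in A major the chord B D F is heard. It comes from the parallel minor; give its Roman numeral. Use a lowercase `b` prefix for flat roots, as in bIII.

B is scale degree 2 in A major. The diatonic chord on degree 2 would be Bm (ii), but B–D–F is the diminished chord from A minor. As a borrowed chord it is labeled ii°.

ii°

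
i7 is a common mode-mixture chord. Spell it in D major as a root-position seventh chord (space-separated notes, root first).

D F A C

i7 is built on scale degree 1, which is D in both D major and its parallel. In D minor the chord on D is D–F–A–C.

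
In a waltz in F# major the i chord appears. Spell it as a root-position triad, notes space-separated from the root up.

F# A C#

i is built on scale degree 1, which is F# in both F# major and its parallel. In F# minor the chord on F# is F#–A–C#.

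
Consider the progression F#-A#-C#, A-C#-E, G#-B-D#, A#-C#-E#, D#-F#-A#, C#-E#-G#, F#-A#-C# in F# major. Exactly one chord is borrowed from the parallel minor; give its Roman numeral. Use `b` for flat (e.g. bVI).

In F# major the diatonic chords are F#, G#m, A#m, B, C#, D#m, E#dim. F#–A#–C# = F#, G#–B–D# = G#m, A#–C#–E# = A#m, D#–F#–A# = D#m and C#–E#–G# = C# all belong to that set. A–C#–E is not: scale degree 3 in F# major carries A#m (iii). In F# minor the chord on that degree is A, so here it functions as bIII, borrowed from the parallel minor.

bIII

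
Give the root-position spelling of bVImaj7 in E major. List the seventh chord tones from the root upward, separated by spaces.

C E G B

bVImaj7 is built on the lowered scale degree 6. In E major degree 6 is C#; lowered it becomes C. Building the major-seventh chord from the parallel minor on C: C–E–G–B.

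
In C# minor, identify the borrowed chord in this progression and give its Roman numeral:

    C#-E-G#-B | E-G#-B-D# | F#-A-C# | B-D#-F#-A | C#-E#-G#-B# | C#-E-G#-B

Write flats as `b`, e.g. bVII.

Imaj7

The diatonic triads in C# minor (with V from harmonic minor) are C#m, D#dim, E, F#m, G#, A, B. Of the given chords, C#–E–G#–B = C#m7, E–G#–B–D# = Emaj7, F#–A–C# = F#m and B–D#–F#–A = B7 are diatonic. But C#–E#–G#–B# is foreign: the diatonic i on degree 1 is C#m, whereas C#maj7 comes from C# major. It is labeled Imaj7.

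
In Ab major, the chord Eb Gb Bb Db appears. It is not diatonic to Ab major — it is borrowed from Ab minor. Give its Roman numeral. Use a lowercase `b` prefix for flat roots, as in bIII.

v7

The root Eb is the diatonic 5th degree of Ab major; the borrowing shows in the chord quality. The diatonic chord on degree 5 would be Eb (V), but Eb–Gb–Bb–Db is the minor-seventh chord from Ab minor. As a borrowed chord it is labeled v7.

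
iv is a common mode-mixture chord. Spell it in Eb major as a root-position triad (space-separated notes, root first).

iv is built on scale degree 4, which is Ab in both Eb major and its parallel. Stacking thirds in Eb minor on Ab gives Ab–Cb–Eb.

Ab Cb Eb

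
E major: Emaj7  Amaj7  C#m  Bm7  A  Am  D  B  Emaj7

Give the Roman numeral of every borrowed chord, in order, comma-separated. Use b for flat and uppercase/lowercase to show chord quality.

The diatonic triads in E major are E, F#m, G#m, A, B, C#m, D#dim. Emaj7, Amaj7, C#m, A and B all belong to that set. But Bm7 (B–D–F#–A) is foreign: the diatonic V on degree 5 is B, whereas Bm7 comes from E minor. It is labeled v7. Am (A–C–E) is not: scale degree 4 in E major carries A (IV). In E minor the chord on that degree is Am, so here it functions as iv, borrowed from the parallel minor. But D (D–F#–A) is foreign: the diatonic vii° on degree 7 is D#dim, whereas D comes from E minor. It is labeled bVII.

v7, iv, bVII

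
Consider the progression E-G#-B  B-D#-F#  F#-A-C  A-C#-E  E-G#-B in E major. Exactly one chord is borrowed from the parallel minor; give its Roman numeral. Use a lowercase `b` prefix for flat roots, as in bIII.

ii°

E major has the diatonic set E, F#m, G#m, A, B, C#m, D#dim. Of the given chords, E–G#–B = E, B–D#–F# = B and A–C#–E = A are diatonic. But F#–A–C is foreign: the diatonic ii on degree 2 is F#m, whereas F#dim comes from E minor. It is labeled ii°.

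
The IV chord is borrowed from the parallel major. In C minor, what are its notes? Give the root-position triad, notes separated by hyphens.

F-A-C

IV is built on scale degree 4, which is F in both C minor and its parallel. Stacking thirds in C major on F gives F–A–C.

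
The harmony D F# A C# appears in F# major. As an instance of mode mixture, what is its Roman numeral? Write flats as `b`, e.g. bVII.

bVImaj7

D is the lowered form of scale degree 6 in F# major (the diatonic degree 6 is D#). Diatonically F# major has D#m (vi) on that degree; D–F#–A–C# is instead the major-seventh chord native to F# minor, so it takes the label bVImaj7.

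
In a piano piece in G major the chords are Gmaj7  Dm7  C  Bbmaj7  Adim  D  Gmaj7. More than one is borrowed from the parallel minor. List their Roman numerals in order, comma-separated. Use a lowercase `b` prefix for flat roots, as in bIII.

v7, bIIImaj7, ii°

The diatonic triads in G major are G, Am, Bm, C, D, Em, F#dim. Gmaj7, C and D all belong to that set. Dm7 (D–F–A–C) doesn't fit — on degree 5 G major would have D (V). Dm7 is the degree-5 chord of G minor, so it is the borrowed v7. But Bbmaj7 (Bb–D–F–A) is foreign: the diatonic iii on degree 3 is Bm, whereas Bbmaj7 comes from G minor. It is labeled bIIImaj7. Adim (A–C–Eb) is not: scale degree 2 in G major carries Am (ii). In G minor the chord on that degree is Adim, so here it functions as ii°, borrowed from the parallel minor.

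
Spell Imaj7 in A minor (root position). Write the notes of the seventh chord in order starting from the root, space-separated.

A C# E G#

Imaj7 is built on scale degree 1, which is A in both A minor and its parallel. In A major the chord on A is A–C#–E–G#.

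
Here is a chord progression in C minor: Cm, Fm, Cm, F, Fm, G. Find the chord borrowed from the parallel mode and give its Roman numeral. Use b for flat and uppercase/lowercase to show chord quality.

In C minor (with V from harmonic minor) the diatonic chords are Cm, Ddim, Eb, Fm, G, Ab, Bb. Cm, Fm and G all belong to that set. F (F–A–C) doesn't fit — on degree 4 C minor would have Fm (iv). F is the degree-4 chord of C major, so it is the borrowed IV.

IV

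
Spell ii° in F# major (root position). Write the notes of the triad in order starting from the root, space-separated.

G# B D

The root, G#, is scale degree 2 — the same note in F# major and F# minor; only the chord quality changes. Building the diminished chord from the parallel minor on G#: G#–B–D.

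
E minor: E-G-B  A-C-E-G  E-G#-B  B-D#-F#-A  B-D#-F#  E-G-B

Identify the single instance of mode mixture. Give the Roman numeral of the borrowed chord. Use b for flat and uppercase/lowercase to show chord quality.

I

In E minor (with V from harmonic minor) the diatonic chords are Em, F#dim, G, Am, B, C, D. E–G–B = Em, A–C–E–G = Am7, B–D#–F#–A = B7 and B–D#–F# = B all belong to that set. E–G#–B doesn't fit — on degree 1 E minor would have Em (i). E is the degree-1 chord of E major, so it is the borrowed I.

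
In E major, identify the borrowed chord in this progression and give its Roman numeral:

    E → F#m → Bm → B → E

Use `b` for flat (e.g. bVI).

E major has the diatonic set E, F#m, G#m, A, B, C#m, D#dim. E, F#m and B are all diatonic. Bm (B–D–F#) is not: scale degree 5 in E major carries B (V). In E minor the chord on that degree is Bm, so here it functions as v, borrowed from the parallel minor.

v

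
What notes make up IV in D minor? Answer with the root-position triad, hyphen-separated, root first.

G-B-D

IV is built on scale degree 4, which is G in both D minor and its parallel. Building the major chord from the parallel major on G: G–B–D.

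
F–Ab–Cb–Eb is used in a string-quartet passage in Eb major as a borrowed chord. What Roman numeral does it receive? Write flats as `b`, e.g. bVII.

The root F is the diatonic 2nd degree of Eb major; the borrowing shows in the chord quality. The diatonic chord on degree 2 would be Fm (ii), but F–Ab–Cb–Eb is the half-diminished-seventh chord from Eb minor. As a borrowed chord it is labeled iiø7.

iiø7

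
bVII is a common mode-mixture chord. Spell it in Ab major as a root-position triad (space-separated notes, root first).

bVII is built on the lowered scale degree 7. In Ab major degree 7 is G; lowered it becomes Gb. In Ab minor the chord on Gb is Gb–Bb–Db.

Gb Bb Db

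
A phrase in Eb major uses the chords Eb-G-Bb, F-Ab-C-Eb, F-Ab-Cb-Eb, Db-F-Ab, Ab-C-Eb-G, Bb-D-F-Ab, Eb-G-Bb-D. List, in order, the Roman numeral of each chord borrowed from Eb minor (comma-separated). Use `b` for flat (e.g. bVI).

iiø7, bVII

In Eb major the diatonic chords are Eb, Fm, Gm, Ab, Bb, Cm, Ddim. Of the given chords, Eb–G–Bb = Eb, F–Ab–C–Eb = Fm7, Ab–C–Eb–G = Abmaj7, Bb–D–F–Ab = Bb7 and Eb–G–Bb–D = Ebmaj7 are diatonic. But F–Ab–Cb–Eb is foreign: the diatonic ii on degree 2 is Fm, whereas Fm7b5 comes from Eb minor. It is labeled iiø7. Db–F–Ab doesn't fit — on degree 7 Eb major would have Ddim (vii°). Db is the degree-7 chord of Eb minor, so it is the borrowed bVII.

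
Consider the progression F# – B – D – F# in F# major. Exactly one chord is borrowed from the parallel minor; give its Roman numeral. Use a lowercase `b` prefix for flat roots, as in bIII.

F# major has the diatonic set F#, G#m, A#m, B, C#, D#m, E#dim. Of the given chords, F# and B are diatonic. D (D–F#–A) doesn't fit — on degree 6 F# major would have D#m (vi). D is the degree-6 chord of F# minor, so it is the borrowed bVI.

bVI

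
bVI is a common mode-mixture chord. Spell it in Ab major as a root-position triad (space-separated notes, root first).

Scale degree 6 in Ab major is F. bVI uses the lowered form, Fb, taken from Ab minor. Building the major chord from the parallel minor on Fb: Fb–Ab–Cb.

Fb Ab Cb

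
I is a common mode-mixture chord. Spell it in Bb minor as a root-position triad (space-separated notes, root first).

Bb D F

The root, Bb, is scale degree 1 — the same note in Bb minor and Bb major; only the chord quality changes. Stacking thirds in Bb major on Bb gives Bb–D–F.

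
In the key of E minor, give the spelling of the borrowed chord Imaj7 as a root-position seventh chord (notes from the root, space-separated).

E G# B D#

Imaj7 is built on scale degree 1, which is E in both E minor and its parallel. Building the major-seventh chord from the parallel major on E: E–G#–B–D#.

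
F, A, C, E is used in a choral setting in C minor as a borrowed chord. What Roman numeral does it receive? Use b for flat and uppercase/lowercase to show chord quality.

F is scale degree 4 in C minor. Diatonically C minor has Fm (iv) on that degree; F–A–C–E is instead the major-seventh chord native to C major, so it takes the label IVmaj7.

IVmaj7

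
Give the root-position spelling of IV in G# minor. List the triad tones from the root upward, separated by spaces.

The root, C#, is scale degree 4 — the same note in G# minor and G# major; only the chord quality changes. In G# major the chord on C# is C#–E#–G#.

C# E# G#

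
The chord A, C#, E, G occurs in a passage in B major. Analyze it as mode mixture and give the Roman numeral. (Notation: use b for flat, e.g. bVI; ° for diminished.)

The root A is the lowered 7th scale degree — diatonically B major has A# there. A–C#–E–G is a dominant-seventh chord — the form found in B minor, not the diatonic vii° (A#dim). Borrowed into B major it is written bVII7.

bVII7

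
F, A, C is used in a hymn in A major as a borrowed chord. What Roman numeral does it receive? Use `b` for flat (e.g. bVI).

F is the lowered form of scale degree 6 in A major (the diatonic degree 6 is F#). The diatonic chord on degree 6 would be F#m (vi), but F–A–C is the major chord from A minor. As a borrowed chord it is labeled bVI.

bVI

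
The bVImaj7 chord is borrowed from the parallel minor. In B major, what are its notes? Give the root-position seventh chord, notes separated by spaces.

G B D F#

Scale degree 6 in B major is G#. bVImaj7 uses the lowered form, G, taken from B minor. Stacking thirds in B minor on G gives G–B–D–F#.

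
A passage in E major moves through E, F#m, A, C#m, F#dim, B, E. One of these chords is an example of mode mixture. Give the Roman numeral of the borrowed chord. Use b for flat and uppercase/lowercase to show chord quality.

ii°

E major has the diatonic set E, F#m, G#m, A, B, C#m, D#dim. Of the given chords, E, F#m, A, C#m and B are diatonic. But F#dim (F#–A–C) is foreign: the diatonic ii on degree 2 is F#m, whereas F#dim comes from E minor. It is labeled ii°.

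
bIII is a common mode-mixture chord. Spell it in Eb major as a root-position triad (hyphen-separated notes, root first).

Scale degree 3 in Eb major is G. bIII uses the lowered form, Gb, taken from Eb minor. Stacking thirds in Eb minor on Gb gives Gb–Bb–Db.

Gb-Bb-Db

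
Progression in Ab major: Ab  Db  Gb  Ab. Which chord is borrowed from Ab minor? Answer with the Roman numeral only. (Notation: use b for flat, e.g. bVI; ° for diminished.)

Ab major has the diatonic set Ab, Bbm, Cm, Db, Eb, Fm, Gdim. Ab and Db both belong to that set. Gb (Gb–Bb–Db) doesn't fit — on degree 7 Ab major would have Gdim (vii°). Gb is the degree-7 chord of Ab minor, so it is the borrowed bVII.

bVII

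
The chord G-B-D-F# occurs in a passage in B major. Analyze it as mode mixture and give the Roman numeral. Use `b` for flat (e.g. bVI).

bVImaj7

The root G is the lowered 6th scale degree — diatonically B major has G# there. Diatonically B major has G#m (vi) on that degree; G–B–D–F# is instead the major-seventh chord native to B minor, so it takes the label bVImaj7.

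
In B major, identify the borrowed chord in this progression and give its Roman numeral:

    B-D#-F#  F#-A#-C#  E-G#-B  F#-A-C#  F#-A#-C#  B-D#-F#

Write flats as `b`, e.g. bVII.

v

B major has the diatonic set B, C#m, D#m, E, F#, G#m, A#dim. Of the given chords, B–D#–F# = B, F#–A#–C# = F# and E–G#–B = E are diatonic. But F#–A–C# is foreign: the diatonic V on degree 5 is F#, whereas F#m comes from B minor. It is labeled v.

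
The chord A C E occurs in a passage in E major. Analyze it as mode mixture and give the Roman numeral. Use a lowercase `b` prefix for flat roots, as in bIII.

A is scale degree 4 in E major. Diatonically E major has A (IV) on that degree; A–C–E is instead the minor chord native to E minor, so it takes the label iv.

iv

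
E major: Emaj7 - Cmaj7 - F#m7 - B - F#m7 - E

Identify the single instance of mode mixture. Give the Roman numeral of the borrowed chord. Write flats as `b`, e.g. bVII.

In E major the diatonic chords are E, F#m, G#m, A, B, C#m, D#dim. Of the given chords, Emaj7, F#m7, B and E are diatonic. But Cmaj7 (C–E–G–B) is foreign: the diatonic vi on degree 6 is C#m, whereas Cmaj7 comes from E minor. It is labeled bVImaj7.

bVImaj7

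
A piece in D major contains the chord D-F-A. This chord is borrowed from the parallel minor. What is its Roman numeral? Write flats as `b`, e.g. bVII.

The root D is the diatonic 1st degree of D major; the borrowing shows in the chord quality. The diatonic chord on degree 1 would be D (I), but D–F–A is the minor chord from D minor. As a borrowed chord it is labeled i.

i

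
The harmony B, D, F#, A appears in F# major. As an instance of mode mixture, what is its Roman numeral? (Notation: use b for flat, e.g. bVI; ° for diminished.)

iv7

The root B is the diatonic 4th degree of F# major; the borrowing shows in the chord quality. B–D–F#–A is a minor-seventh chord — the form found in F# minor, not the diatonic IV (B). Borrowed into F# major it is written iv7.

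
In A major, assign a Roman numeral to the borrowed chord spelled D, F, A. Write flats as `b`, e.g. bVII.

iv

The root D is the diatonic 4th degree of A major; the borrowing shows in the chord quality. D–F–A is a minor chord — the form found in A minor, not the diatonic IV (D). Borrowed into A major it is written iv.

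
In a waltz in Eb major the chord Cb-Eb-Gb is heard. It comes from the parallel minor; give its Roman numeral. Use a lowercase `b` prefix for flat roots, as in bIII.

bVI

The root Cb is the lowered 6th scale degree — diatonically Eb major has C there. Cb–Eb–Gb is a major chord — the form found in Eb minor, not the diatonic vi (Cm). Borrowed into Eb major it is written bVI.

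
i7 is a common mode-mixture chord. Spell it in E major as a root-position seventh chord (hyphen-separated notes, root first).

E-G-B-D

The root, E, is scale degree 1 — the same note in E major and E minor; only the chord quality changes. In E minor the chord on E is E–G–B–D.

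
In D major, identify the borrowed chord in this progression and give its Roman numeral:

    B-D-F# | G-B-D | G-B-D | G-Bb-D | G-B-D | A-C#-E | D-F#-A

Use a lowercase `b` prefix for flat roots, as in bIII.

In D major the diatonic chords are D, Em, F#m, G, A, Bm, C#dim. Of the given chords, B–D–F# = Bm, G–B–D = G, A–C#–E = A and D–F#–A = D are diatonic. But G–Bb–D is foreign: the diatonic IV on degree 4 is G, whereas Gm comes from D minor. It is labeled iv.

iv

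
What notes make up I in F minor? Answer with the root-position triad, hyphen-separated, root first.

I is built on scale degree 1, which is F in both F minor and its parallel. Stacking thirds in F major on F gives F–A–C.

F-A-C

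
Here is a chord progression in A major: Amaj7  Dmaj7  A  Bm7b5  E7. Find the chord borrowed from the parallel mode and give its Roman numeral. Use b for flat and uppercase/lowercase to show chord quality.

iiø7

In A major the diatonic chords are A, Bm, C#m, D, E, F#m, G#dim. Amaj7, Dmaj7, A and E7 all belong to that set. Bm7b5 (B–D–F–A) is not: scale degree 2 in A major carries Bm (ii). In A minor the chord on that degree is Bm7b5, so here it functions as iiø7, borrowed from the parallel minor.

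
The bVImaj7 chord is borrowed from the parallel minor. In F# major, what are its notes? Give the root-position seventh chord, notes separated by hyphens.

Scale degree 6 in F# major is D#. bVImaj7 uses the lowered form, D, taken from F# minor. In F# minor the chord on D is D–F#–A–C#.

D-F#-A-C#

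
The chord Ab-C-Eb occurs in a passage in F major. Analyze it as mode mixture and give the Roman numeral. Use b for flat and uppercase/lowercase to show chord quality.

bIII

Ab is the lowered form of scale degree 3 in F major (the diatonic degree 3 is A). The diatonic chord on degree 3 would be Am (iii), but Ab–C–Eb is the major chord from F minor. As a borrowed chord it is labeled bIII.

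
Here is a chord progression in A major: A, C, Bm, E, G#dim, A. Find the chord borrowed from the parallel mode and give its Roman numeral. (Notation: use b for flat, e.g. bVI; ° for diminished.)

A major has the diatonic set A, Bm, C#m, D, E, F#m, G#dim. A, Bm, E and G#dim are all diatonic. C (C–E–G) is not: scale degree 3 in A major carries C#m (iii). In A minor the chord on that degree is C, so here it functions as bIII, borrowed from the parallel minor.

bIII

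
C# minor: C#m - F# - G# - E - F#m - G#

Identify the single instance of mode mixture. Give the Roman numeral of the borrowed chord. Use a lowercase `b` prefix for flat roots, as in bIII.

IV

The diatonic triads in C# minor (with V from harmonic minor) are C#m, D#dim, E, F#m, G#, A, B. Of the given chords, C#m, G#, E and F#m are diatonic. F# (F#–A#–C#) is not: scale degree 4 in C# minor carries F#m (iv). In C# major the chord on that degree is F#, so here it functions as IV, borrowed from the parallel major.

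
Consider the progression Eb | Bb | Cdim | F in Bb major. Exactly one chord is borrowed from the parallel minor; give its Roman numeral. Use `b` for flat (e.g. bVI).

ii°

In Bb major the diatonic chords are Bb, Cm, Dm, Eb, F, Gm, Adim. Eb, Bb and F all belong to that set. Cdim (C–Eb–Gb) is not: scale degree 2 in Bb major carries Cm (ii). In Bb minor the chord on that degree is Cdim, so here it functions as ii°, borrowed from the parallel minor.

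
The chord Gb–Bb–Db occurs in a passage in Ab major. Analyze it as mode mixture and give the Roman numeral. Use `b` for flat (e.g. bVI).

Gb is the lowered form of scale degree 7 in Ab major (the diatonic degree 7 is G). The diatonic chord on degree 7 would be Gdim (vii°), but Gb–Bb–Db is the major chord from Ab minor. As a borrowed chord it is labeled bVII.

bVII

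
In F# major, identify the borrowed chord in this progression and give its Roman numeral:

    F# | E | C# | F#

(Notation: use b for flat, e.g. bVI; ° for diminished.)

bVII

The diatonic triads in F# major are F#, G#m, A#m, B, C#, D#m, E#dim. F# and C# both belong to that set. E (E–G#–B) is not: scale degree 7 in F# major carries E#dim (vii°). In F# minor the chord on that degree is E, so here it functions as bVII, borrowed from the parallel minor.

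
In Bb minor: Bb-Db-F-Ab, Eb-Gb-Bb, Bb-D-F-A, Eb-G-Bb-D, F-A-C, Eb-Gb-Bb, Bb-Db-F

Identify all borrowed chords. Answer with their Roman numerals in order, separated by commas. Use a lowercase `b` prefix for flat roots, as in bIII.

Imaj7, IVmaj7

In Bb minor (with V from harmonic minor) the diatonic chords are Bbm, Cdim, Db, Ebm, F, Gb, Ab. Bb–Db–F–Ab = Bbm7, Eb–Gb–Bb = Ebm, F–A–C = F and Bb–Db–F = Bbm all belong to that set. Bb–D–F–A is not: scale degree 1 in Bb minor carries Bbm (i). In Bb major the chord on that degree is Bbmaj7, so here it functions as Imaj7, borrowed from the parallel major. Eb–G–Bb–D doesn't fit — on degree 4 Bb minor would have Ebm (iv). Ebmaj7 is the degree-4 chord of Bb major, so it is the borrowed IVmaj7.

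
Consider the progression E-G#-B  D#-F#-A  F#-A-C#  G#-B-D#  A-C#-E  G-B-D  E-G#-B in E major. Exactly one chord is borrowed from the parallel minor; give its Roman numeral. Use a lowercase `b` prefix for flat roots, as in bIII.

bIII

The diatonic triads in E major are E, F#m, G#m, A, B, C#m, D#dim. E–G#–B = E, D#–F#–A = D#dim, F#–A–C# = F#m, G#–B–D# = G#m and A–C#–E = A are all diatonic. But G–B–D is foreign: the diatonic iii on degree 3 is G#m, whereas G comes from E minor. It is labeled bIII.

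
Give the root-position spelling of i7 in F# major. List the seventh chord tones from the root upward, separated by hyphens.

F#-A-C#-E

i7 is built on scale degree 1, which is F# in both F# major and its parallel. Stacking thirds in F# minor on F# gives F#–A–C#–E.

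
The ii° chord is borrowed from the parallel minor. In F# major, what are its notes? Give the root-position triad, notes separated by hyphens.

G#-B-D

ii° is built on scale degree 2, which is G# in both F# major and its parallel. In F# minor the chord on G# is G#–B–D.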